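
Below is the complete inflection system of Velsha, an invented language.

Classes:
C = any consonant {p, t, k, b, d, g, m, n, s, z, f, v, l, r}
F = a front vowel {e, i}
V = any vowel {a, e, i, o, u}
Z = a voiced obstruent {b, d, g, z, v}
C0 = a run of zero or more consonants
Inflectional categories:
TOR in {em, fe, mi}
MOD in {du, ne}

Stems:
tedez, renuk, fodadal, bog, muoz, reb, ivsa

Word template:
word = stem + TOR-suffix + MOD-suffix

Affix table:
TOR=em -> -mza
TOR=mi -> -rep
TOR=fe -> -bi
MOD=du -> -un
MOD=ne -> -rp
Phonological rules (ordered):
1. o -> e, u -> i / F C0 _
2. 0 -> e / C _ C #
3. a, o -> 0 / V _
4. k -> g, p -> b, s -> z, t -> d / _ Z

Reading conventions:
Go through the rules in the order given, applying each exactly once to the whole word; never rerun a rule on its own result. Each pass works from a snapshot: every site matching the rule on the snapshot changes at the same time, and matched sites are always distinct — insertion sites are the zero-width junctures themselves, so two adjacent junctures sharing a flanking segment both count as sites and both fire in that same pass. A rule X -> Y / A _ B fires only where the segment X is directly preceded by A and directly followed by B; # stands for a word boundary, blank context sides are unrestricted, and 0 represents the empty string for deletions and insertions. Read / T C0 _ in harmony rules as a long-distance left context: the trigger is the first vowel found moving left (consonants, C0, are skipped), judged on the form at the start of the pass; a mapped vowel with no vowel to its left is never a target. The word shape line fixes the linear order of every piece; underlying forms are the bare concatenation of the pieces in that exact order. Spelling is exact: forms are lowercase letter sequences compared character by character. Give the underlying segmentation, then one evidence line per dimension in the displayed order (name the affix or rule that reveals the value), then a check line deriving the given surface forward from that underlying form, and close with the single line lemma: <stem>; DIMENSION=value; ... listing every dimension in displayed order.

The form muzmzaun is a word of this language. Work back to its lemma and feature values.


underlying: muoz-mza-un
TOR=em - signalled by the affix -mza
MOD=du - signalled by the affix -un
check: muozmzaun -> muozmzaun -> muozmzaun -> muzmzaun -> muzmzaun
lemma: muoz; TOR=em; MOD=du


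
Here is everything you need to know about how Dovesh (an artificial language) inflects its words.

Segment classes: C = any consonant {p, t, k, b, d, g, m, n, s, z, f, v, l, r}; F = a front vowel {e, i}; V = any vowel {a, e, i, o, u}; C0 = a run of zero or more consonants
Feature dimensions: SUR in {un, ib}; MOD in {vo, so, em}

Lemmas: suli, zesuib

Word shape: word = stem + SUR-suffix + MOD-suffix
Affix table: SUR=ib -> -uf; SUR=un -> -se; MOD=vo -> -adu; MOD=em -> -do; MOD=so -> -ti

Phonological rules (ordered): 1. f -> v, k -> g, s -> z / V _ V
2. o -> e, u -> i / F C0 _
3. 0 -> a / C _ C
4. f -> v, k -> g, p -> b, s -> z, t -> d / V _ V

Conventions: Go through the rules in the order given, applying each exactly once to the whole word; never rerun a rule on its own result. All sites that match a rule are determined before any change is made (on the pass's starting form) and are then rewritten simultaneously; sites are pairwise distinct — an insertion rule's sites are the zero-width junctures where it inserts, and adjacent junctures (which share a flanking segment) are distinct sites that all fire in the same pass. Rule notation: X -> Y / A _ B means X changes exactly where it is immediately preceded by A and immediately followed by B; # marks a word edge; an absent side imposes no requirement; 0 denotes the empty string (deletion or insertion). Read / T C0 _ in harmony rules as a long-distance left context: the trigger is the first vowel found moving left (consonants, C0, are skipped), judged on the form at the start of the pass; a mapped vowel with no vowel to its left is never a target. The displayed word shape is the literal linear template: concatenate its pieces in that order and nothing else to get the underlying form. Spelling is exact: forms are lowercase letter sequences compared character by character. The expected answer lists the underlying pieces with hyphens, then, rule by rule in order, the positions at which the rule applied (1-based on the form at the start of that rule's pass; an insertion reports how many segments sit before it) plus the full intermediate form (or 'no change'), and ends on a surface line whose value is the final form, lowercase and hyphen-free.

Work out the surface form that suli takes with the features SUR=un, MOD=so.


underlying: suli-se-ti
1. f -> v, k -> g, s -> z / V _ V: fires at position(s) 5: sulizeti
2. o -> e, u -> i / F C0 _: no change
3. 0 -> a / C _ C: no change
4. f -> v, k -> g, p -> b, s -> z, t -> d / V _ V: fires at position(s) 7: sulizedi
surface: sulizedi


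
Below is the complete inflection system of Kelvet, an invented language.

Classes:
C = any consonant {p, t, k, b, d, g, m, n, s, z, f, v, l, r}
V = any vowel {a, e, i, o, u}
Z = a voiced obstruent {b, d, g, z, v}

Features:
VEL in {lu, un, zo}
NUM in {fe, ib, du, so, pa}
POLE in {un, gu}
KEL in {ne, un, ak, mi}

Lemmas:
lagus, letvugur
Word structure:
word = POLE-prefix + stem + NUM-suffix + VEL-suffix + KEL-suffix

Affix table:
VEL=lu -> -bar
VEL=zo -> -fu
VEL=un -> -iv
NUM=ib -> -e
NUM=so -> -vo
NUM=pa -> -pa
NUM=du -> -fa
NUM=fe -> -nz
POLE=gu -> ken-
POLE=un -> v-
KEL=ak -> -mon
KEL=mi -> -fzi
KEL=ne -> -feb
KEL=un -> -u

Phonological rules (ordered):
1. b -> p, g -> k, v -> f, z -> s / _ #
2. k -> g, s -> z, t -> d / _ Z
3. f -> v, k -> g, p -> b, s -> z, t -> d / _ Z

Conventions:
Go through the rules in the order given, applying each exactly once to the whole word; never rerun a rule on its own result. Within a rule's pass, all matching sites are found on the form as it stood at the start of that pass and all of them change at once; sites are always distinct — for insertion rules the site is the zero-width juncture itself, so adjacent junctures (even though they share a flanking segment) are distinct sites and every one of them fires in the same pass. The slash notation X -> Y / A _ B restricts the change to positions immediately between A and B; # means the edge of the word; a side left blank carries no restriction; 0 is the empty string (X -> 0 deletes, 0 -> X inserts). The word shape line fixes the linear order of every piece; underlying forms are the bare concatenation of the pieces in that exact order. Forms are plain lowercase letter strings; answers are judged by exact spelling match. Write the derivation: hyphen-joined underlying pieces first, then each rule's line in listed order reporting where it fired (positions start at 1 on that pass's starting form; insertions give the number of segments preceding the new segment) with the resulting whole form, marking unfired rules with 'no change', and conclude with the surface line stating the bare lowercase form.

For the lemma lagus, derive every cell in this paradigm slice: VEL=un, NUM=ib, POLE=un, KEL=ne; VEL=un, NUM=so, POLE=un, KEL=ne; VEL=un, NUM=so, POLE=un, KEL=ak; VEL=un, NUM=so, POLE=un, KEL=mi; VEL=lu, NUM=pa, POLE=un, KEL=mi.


cell VEL=un, NUM=ib, POLE=un, KEL=ne:
underlying: v-lagus-e-iv-feb
1. b -> p, g -> k, v -> f, z -> s / _ #: fires at position(s) 12: vlaguseivfep
2. k -> g, s -> z, t -> d / _ Z: no change
3. f -> v, k -> g, p -> b, s -> z, t -> d / _ Z: no change
surface: vlaguseivfep

cell VEL=un, NUM=so, POLE=un, KEL=ne:
underlying: v-lagus-vo-iv-feb
1. b -> p, g -> k, v -> f, z -> s / _ #: fires at position(s) 13: vlagusvoivfep
2. k -> g, s -> z, t -> d / _ Z: fires at position(s) 6: vlaguzvoivfep
3. f -> v, k -> g, p -> b, s -> z, t -> d / _ Z: no change
surface: vlaguzvoivfep

cell VEL=un, NUM=so, POLE=un, KEL=ak:
underlying: v-lagus-vo-iv-mon
1. b -> p, g -> k, v -> f, z -> s / _ #: no change
2. k -> g, s -> z, t -> d / _ Z: fires at position(s) 6: vlaguzvoivmon
3. f -> v, k -> g, p -> b, s -> z, t -> d / _ Z: no change
surface: vlaguzvoivmon

cell VEL=un, NUM=so, POLE=un, KEL=mi:
underlying: v-lagus-vo-iv-fzi
1. b -> p, g -> k, v -> f, z -> s / _ #: no change
2. k -> g, s -> z, t -> d / _ Z: fires at position(s) 6: vlaguzvoivfzi
3. f -> v, k -> g, p -> b, s -> z, t -> d / _ Z: fires at position(s) 11: vlaguzvoivvzi
surface: vlaguzvoivvzi

cell VEL=lu, NUM=pa, POLE=un, KEL=mi:
underlying: v-lagus-pa-bar-fzi
1. b -> p, g -> k, v -> f, z -> s / _ #: no change
2. k -> g, s -> z, t -> d / _ Z: no change
3. f -> v, k -> g, p -> b, s -> z, t -> d / _ Z: fires at position(s) 12: vlaguspabarvzi
surface: vlaguspabarvzi


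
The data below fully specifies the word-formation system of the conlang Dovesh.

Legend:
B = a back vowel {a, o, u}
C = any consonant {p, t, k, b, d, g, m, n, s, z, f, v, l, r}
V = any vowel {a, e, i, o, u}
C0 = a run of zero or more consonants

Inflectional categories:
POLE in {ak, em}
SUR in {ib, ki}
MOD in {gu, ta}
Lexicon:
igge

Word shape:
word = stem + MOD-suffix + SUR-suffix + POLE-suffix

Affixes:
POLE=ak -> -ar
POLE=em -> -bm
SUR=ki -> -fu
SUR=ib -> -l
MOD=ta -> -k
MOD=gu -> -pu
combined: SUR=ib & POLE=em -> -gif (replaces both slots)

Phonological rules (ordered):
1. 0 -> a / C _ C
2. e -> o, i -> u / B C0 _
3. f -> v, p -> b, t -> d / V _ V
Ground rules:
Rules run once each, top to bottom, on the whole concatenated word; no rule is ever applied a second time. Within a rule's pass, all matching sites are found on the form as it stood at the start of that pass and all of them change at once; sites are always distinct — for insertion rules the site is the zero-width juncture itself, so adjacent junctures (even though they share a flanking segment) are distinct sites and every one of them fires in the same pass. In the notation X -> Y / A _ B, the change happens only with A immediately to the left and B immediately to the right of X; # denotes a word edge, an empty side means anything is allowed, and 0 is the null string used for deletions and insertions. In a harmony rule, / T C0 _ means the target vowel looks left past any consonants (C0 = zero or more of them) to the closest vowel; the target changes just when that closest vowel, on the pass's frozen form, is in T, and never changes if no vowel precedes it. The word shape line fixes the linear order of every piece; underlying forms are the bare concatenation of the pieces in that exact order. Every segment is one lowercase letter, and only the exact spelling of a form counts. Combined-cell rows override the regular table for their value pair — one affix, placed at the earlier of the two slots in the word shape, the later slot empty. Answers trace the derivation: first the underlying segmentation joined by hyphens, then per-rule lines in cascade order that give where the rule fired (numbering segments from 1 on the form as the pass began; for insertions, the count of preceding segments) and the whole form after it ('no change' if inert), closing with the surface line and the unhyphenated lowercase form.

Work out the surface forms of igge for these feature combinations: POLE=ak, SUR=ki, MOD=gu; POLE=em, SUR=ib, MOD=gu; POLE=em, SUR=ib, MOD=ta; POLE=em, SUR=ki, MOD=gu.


cell POLE=ak, SUR=ki, MOD=gu:
underlying: igge-pu-fu-ar
1. 0 -> a / C _ C: inserts after position(s) 2: igagepufuar
2. e -> o, i -> u / B C0 _: fires at position(s) 5: igagopufuar
3. f -> v, p -> b, t -> d / V _ V: fires at position(s) 6, 8: igagobuvuar
surface: igagobuvuar

cell POLE=em, SUR=ib, MOD=gu:
underlying: igge-pu-gif
1. 0 -> a / C _ C: inserts after position(s) 2: igagepugif
2. e -> o, i -> u / B C0 _: fires at position(s) 5, 9: igagopuguf
3. f -> v, p -> b, t -> d / V _ V: fires at position(s) 6: igagobuguf
surface: igagobuguf

cell POLE=em, SUR=ib, MOD=ta:
underlying: igge-k-gif
1. 0 -> a / C _ C: inserts after position(s) 2, 5: igagekagif
2. e -> o, i -> u / B C0 _: fires at position(s) 5, 9: igagokaguf
3. f -> v, p -> b, t -> d / V _ V: no change
surface: igagokaguf

cell POLE=em, SUR=ki, MOD=gu:
underlying: igge-pu-fu-bm
1. 0 -> a / C _ C: inserts after position(s) 2, 9: igagepufubam
2. e -> o, i -> u / B C0 _: fires at position(s) 5: igagopufubam
3. f -> v, p -> b, t -> d / V _ V: fires at position(s) 6, 8: igagobuvubam
surface: igagobuvubam


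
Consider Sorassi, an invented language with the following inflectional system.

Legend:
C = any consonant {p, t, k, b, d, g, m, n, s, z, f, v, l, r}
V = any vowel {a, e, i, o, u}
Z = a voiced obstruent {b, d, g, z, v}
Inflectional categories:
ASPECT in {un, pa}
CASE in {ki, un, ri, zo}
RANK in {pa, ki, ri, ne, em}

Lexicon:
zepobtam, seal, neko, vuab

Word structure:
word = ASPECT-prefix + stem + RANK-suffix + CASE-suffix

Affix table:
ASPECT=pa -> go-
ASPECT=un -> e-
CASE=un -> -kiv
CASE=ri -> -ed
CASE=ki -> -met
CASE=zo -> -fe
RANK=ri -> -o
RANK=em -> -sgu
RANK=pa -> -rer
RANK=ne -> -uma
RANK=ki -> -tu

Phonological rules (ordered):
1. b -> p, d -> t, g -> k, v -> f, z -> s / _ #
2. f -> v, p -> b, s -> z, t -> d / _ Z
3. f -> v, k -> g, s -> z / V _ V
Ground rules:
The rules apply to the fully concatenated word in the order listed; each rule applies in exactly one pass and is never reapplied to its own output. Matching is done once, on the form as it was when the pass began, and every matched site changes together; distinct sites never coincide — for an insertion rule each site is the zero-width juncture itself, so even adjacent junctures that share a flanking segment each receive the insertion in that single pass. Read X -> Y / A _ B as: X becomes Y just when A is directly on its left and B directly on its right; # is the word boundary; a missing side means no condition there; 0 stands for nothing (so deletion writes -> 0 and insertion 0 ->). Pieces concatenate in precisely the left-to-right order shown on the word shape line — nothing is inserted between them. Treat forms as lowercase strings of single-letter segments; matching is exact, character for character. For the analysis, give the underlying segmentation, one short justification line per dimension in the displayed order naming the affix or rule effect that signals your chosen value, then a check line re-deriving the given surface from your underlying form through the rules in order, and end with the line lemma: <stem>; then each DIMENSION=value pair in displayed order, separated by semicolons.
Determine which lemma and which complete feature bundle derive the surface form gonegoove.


underlying: go-neko-o-fe
ASPECT=pa - signalled by the affix go-
CASE=zo - signalled by the affix -fe
RANK=ri - signalled by the affix -o
check: gonekoofe -> gonekoofe -> gonekoofe -> gonegoove
lemma: neko; ASPECT=pa; CASE=zo; RANK=ri


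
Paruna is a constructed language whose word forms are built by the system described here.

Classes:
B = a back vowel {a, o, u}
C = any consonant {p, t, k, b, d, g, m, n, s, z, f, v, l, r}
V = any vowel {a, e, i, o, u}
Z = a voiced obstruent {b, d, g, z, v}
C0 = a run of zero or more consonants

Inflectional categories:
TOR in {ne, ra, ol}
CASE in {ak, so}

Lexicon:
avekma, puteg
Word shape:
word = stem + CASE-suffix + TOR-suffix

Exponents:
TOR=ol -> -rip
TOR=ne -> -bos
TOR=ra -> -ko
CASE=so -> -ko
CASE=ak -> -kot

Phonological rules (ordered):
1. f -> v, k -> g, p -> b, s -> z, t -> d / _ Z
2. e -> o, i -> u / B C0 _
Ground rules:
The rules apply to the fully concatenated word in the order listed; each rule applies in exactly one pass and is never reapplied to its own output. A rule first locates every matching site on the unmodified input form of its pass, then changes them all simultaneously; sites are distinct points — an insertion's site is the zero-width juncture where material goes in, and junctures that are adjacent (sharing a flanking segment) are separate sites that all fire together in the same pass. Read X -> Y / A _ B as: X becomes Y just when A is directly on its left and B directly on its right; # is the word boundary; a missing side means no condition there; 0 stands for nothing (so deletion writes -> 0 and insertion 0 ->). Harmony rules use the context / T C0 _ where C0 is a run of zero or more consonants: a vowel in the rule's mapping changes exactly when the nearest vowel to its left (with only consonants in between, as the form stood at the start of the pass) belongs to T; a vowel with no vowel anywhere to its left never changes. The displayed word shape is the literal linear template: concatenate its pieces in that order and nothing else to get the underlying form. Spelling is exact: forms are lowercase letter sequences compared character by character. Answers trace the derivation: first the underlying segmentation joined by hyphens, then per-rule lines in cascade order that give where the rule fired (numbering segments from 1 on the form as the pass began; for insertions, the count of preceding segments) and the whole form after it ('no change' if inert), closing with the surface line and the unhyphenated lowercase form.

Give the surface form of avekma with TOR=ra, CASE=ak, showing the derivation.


underlying: avekma-kot-ko
1. f -> v, k -> g, p -> b, s -> z, t -> d / _ Z: no change
2. e -> o, i -> u / B C0 _: fires at position(s) 3: avokmakotko
surface: avokmakotko


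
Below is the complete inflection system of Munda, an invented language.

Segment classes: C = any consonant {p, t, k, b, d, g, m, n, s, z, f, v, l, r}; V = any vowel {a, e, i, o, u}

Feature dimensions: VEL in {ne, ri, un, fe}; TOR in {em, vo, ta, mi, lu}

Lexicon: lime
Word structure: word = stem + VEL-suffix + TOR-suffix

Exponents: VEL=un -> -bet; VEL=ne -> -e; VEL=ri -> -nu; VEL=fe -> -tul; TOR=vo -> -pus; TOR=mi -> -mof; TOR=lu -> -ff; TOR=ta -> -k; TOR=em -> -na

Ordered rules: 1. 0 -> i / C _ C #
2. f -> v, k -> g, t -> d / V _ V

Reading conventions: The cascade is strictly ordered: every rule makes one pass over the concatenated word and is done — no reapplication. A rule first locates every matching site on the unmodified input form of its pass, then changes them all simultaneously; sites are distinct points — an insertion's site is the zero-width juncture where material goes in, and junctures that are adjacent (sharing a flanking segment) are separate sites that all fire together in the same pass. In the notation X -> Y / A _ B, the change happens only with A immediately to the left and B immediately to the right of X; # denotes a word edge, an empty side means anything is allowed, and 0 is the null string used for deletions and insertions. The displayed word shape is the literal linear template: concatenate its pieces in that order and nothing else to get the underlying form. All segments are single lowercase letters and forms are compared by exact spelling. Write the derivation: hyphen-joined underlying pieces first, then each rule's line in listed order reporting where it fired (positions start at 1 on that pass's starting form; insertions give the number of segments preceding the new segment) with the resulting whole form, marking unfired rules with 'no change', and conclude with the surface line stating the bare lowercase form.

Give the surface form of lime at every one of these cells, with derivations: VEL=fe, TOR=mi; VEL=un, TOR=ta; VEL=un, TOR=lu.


cell VEL=fe, TOR=mi:
underlying: lime-tul-mof
1. 0 -> i / C _ C #: no change
2. f -> v, k -> g, t -> d / V _ V: fires at position(s) 5: limedulmof
surface: limedulmof

cell VEL=un, TOR=ta:
underlying: lime-bet-k
1. 0 -> i / C _ C #: inserts after position(s) 7: limebetik
2. f -> v, k -> g, t -> d / V _ V: fires at position(s) 7: limebedik
surface: limebedik

cell VEL=un, TOR=lu:
underlying: lime-bet-ff
1. 0 -> i / C _ C #: inserts after position(s) 8: limebetfif
2. f -> v, k -> g, t -> d / V _ V: no change
surface: limebetfif


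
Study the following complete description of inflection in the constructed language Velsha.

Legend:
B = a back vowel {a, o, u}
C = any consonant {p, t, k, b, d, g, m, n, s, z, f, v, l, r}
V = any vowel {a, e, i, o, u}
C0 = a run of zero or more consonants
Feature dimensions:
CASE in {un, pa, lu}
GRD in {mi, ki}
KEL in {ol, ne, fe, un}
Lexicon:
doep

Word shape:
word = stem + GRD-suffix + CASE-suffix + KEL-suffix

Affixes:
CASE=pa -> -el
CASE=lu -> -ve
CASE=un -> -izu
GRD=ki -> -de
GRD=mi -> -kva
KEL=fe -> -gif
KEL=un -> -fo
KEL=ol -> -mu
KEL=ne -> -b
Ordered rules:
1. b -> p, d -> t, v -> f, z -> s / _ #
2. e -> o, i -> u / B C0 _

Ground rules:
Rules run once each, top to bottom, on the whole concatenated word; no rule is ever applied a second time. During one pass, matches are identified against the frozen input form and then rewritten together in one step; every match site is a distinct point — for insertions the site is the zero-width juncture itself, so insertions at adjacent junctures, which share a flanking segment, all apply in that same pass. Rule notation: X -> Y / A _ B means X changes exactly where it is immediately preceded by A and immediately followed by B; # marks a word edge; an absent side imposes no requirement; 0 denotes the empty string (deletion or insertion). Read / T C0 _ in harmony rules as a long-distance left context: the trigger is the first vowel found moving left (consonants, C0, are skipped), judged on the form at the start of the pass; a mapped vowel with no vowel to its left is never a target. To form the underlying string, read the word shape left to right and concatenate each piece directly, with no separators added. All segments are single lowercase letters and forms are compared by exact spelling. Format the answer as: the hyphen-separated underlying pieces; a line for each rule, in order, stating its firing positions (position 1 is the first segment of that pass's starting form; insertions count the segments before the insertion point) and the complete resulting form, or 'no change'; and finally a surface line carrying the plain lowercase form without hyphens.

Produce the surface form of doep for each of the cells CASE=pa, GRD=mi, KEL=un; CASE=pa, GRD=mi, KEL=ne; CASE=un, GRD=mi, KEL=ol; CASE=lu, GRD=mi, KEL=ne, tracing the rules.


cell CASE=pa, GRD=mi, KEL=un:
underlying: doep-kva-el-fo
1. b -> p, d -> t, v -> f, z -> s / _ #: no change
2. e -> o, i -> u / B C0 _: fires at position(s) 3, 8: doopkvaolfo
surface: doopkvaolfo

cell CASE=pa, GRD=mi, KEL=ne:
underlying: doep-kva-el-b
1. b -> p, d -> t, v -> f, z -> s / _ #: fires at position(s) 10: doepkvaelp
2. e -> o, i -> u / B C0 _: fires at position(s) 3, 8: doopkvaolp
surface: doopkvaolp

cell CASE=un, GRD=mi, KEL=ol:
underlying: doep-kva-izu-mu
1. b -> p, d -> t, v -> f, z -> s / _ #: no change
2. e -> o, i -> u / B C0 _: fires at position(s) 3, 8: doopkvauzumu
surface: doopkvauzumu

cell CASE=lu, GRD=mi, KEL=ne:
underlying: doep-kva-ve-b
1. b -> p, d -> t, v -> f, z -> s / _ #: fires at position(s) 10: doepkvavep
2. e -> o, i -> u / B C0 _: fires at position(s) 3, 9: doopkvavop
surface: doopkvavop


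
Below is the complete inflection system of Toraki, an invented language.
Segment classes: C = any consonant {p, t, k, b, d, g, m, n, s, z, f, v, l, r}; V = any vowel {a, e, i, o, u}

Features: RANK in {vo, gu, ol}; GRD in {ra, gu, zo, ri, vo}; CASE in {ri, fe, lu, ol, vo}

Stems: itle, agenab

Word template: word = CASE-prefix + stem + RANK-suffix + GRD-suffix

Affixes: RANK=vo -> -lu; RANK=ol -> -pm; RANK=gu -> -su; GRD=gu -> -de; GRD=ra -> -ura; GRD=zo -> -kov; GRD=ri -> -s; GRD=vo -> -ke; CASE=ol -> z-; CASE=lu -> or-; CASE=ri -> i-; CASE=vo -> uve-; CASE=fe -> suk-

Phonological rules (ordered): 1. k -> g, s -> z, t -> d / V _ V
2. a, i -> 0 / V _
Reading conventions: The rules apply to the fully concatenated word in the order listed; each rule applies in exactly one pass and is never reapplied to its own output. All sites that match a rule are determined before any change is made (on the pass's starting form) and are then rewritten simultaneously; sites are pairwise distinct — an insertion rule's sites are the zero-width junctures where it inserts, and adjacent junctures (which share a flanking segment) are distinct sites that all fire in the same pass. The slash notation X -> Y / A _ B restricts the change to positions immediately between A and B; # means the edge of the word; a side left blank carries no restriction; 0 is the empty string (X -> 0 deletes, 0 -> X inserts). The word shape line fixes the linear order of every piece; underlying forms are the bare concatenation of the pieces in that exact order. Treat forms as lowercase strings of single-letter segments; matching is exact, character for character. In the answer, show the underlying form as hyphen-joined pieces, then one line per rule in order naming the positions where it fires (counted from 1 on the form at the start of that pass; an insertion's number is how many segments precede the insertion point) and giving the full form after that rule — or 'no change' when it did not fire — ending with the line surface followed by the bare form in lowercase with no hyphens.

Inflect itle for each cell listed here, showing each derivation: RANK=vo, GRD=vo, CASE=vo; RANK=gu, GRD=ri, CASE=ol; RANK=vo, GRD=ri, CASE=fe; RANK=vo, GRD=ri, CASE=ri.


cell RANK=vo, GRD=vo, CASE=vo:
underlying: uve-itle-lu-ke
1. k -> g, s -> z, t -> d / V _ V: fires at position(s) 10: uveitleluge
2. a, i -> 0 / V _: fires at position(s) 4: uvetleluge
surface: uvetleluge

cell RANK=gu, GRD=ri, CASE=ol:
underlying: z-itle-su-s
1. k -> g, s -> z, t -> d / V _ V: fires at position(s) 6: zitlezus
2. a, i -> 0 / V _: no change
surface: zitlezus

cell RANK=vo, GRD=ri, CASE=fe:
underlying: suk-itle-lu-s
1. k -> g, s -> z, t -> d / V _ V: fires at position(s) 3: sugitlelus
2. a, i -> 0 / V _: no change
surface: sugitlelus

cell RANK=vo, GRD=ri, CASE=ri:
underlying: i-itle-lu-s
1. k -> g, s -> z, t -> d / V _ V: no change
2. a, i -> 0 / V _: fires at position(s) 2: itlelus
surface: itlelus


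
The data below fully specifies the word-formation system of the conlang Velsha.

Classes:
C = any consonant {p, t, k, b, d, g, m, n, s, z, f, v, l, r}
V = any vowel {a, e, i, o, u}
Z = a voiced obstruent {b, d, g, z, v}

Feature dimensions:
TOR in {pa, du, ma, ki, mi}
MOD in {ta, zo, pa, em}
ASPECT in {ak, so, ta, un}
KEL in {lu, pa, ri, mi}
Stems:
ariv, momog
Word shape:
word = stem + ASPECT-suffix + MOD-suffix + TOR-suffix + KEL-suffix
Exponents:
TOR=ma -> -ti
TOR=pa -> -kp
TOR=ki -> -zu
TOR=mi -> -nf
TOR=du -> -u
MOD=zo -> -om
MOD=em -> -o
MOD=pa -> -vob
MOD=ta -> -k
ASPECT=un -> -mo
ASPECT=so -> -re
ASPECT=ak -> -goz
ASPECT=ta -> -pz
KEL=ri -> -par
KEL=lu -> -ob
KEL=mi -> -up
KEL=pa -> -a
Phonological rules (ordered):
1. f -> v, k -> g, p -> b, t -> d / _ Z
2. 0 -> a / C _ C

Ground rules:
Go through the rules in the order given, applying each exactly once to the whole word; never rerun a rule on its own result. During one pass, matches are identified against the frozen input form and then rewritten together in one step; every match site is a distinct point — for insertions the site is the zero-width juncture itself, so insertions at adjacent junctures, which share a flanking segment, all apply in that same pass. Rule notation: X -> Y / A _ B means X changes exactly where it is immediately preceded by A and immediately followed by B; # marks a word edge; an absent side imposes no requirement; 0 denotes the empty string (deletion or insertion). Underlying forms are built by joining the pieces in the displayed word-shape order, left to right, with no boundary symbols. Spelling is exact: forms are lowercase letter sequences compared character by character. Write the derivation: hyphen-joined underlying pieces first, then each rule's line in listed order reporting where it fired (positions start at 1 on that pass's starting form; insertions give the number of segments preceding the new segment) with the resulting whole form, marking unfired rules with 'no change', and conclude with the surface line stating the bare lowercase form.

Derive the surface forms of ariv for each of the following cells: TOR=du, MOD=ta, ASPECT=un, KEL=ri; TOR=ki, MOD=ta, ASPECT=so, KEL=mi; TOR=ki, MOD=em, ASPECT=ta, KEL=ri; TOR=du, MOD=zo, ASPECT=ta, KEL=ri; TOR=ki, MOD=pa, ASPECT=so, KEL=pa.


cell TOR=du, MOD=ta, ASPECT=un, KEL=ri:
underlying: ariv-mo-k-u-par
1. f -> v, k -> g, p -> b, t -> d / _ Z: no change
2. 0 -> a / C _ C: inserts after position(s) 4: arivamokupar
surface: arivamokupar

cell TOR=ki, MOD=ta, ASPECT=so, KEL=mi:
underlying: ariv-re-k-zu-up
1. f -> v, k -> g, p -> b, t -> d / _ Z: fires at position(s) 7: arivregzuup
2. 0 -> a / C _ C: inserts after position(s) 4, 7: arivaregazuup
surface: arivaregazuup

cell TOR=ki, MOD=em, ASPECT=ta, KEL=ri:
underlying: ariv-pz-o-zu-par
1. f -> v, k -> g, p -> b, t -> d / _ Z: fires at position(s) 5: arivbzozupar
2. 0 -> a / C _ C: inserts after position(s) 4, 5: arivabazozupar
surface: arivabazozupar

cell TOR=du, MOD=zo, ASPECT=ta, KEL=ri:
underlying: ariv-pz-om-u-par
1. f -> v, k -> g, p -> b, t -> d / _ Z: fires at position(s) 5: arivbzomupar
2. 0 -> a / C _ C: inserts after position(s) 4, 5: arivabazomupar
surface: arivabazomupar

cell TOR=ki, MOD=pa, ASPECT=so, KEL=pa:
underlying: ariv-re-vob-zu-a
1. f -> v, k -> g, p -> b, t -> d / _ Z: no change
2. 0 -> a / C _ C: inserts after position(s) 4, 9: arivarevobazua
surface: arivarevobazua


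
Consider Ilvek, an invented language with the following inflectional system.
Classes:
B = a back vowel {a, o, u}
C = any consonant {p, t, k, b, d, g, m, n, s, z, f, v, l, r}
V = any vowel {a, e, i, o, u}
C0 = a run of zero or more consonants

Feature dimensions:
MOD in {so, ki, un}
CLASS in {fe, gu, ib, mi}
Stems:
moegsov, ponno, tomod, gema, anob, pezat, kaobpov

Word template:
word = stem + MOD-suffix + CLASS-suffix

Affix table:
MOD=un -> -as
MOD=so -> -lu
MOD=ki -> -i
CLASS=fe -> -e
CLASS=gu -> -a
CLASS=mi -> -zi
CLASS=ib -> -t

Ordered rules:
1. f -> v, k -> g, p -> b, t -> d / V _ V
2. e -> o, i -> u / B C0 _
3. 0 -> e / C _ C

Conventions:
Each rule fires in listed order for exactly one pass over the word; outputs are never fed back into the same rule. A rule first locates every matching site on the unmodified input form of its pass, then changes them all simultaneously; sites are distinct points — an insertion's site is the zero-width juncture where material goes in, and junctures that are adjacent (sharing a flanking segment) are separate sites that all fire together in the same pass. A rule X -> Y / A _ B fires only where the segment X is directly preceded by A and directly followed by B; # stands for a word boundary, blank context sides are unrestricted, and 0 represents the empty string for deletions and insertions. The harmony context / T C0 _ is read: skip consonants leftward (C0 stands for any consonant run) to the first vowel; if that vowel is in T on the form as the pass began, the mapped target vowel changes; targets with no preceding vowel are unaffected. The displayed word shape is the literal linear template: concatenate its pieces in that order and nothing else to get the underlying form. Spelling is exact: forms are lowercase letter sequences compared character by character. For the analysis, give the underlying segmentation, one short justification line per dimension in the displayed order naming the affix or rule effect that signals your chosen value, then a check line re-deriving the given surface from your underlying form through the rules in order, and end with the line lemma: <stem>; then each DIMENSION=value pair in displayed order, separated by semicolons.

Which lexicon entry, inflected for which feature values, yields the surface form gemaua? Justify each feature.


underlying: gema-i-a
MOD=ki - signalled by the affix -i
CLASS=gu - signalled by the affix -a
check: gemaia -> gemaia -> gemaua -> gemaua
lemma: gema; MOD=ki; CLASS=gu


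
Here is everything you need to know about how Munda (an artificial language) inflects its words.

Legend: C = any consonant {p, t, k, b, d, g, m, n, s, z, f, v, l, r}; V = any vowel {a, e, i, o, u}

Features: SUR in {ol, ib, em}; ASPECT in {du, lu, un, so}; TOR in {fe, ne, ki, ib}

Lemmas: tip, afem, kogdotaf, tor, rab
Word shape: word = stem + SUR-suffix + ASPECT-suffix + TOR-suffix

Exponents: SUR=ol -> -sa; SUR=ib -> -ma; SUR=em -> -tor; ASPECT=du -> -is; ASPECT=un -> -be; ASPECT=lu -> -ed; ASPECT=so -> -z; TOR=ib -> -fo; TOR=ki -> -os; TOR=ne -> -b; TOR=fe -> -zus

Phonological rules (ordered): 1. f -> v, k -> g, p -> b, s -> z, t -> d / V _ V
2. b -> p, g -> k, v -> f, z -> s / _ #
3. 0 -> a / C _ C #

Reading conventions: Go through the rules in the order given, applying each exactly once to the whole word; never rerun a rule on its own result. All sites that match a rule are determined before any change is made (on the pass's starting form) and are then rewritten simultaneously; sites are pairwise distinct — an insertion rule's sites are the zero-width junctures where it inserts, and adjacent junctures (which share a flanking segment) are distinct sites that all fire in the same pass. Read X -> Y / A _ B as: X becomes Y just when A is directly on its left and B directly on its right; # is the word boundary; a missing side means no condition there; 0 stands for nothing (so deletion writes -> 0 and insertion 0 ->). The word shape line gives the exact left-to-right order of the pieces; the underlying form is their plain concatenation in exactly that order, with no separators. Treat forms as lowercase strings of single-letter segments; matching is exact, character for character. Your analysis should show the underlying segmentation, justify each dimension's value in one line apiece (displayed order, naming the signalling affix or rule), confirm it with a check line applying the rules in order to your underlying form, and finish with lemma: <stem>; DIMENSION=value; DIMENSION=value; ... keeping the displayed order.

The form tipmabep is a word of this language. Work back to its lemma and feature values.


underlying: tip-ma-be-b
SUR=ib - signalled by the affix -ma
ASPECT=un - signalled by the affix -be
TOR=ne - signalled by the affix -b
check: tipmabeb -> tipmabeb -> tipmabep -> tipmabep
lemma: tip; SUR=ib; ASPECT=un; TOR=ne


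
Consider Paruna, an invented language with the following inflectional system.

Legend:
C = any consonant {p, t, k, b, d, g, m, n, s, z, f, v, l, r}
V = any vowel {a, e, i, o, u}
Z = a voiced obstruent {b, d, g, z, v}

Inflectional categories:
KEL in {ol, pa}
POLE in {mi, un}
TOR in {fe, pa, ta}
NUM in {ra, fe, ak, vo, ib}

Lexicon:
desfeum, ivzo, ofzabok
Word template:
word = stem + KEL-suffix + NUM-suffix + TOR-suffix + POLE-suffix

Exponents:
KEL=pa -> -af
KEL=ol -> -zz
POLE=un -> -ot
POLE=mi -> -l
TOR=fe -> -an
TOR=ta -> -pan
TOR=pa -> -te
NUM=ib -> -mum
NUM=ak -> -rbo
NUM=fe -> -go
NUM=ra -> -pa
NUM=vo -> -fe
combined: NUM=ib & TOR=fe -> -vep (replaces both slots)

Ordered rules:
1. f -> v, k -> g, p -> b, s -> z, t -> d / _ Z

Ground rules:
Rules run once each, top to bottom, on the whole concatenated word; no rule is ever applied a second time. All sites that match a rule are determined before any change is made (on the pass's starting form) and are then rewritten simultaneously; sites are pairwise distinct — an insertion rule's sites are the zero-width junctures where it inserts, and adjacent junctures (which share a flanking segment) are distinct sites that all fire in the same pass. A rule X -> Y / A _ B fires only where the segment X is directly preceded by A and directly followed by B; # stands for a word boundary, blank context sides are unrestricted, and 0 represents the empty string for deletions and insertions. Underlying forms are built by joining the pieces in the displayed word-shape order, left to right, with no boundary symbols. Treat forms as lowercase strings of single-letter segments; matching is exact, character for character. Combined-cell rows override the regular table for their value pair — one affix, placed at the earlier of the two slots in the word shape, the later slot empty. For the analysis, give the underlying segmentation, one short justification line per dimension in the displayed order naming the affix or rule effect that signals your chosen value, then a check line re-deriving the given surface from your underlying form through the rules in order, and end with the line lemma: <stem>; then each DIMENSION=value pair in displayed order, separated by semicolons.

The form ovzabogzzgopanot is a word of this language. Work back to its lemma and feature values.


underlying: ofzabok-zz-go-pan-ot
KEL=ol - signalled by the affix -zz
POLE=un - signalled by the affix -ot
TOR=ta - signalled by the affix -pan
NUM=fe - signalled by the affix -go
check: ofzabokzzgopanot -> ovzabogzzgopanot
lemma: ofzabok; KEL=ol; POLE=un; TOR=ta; NUM=fe


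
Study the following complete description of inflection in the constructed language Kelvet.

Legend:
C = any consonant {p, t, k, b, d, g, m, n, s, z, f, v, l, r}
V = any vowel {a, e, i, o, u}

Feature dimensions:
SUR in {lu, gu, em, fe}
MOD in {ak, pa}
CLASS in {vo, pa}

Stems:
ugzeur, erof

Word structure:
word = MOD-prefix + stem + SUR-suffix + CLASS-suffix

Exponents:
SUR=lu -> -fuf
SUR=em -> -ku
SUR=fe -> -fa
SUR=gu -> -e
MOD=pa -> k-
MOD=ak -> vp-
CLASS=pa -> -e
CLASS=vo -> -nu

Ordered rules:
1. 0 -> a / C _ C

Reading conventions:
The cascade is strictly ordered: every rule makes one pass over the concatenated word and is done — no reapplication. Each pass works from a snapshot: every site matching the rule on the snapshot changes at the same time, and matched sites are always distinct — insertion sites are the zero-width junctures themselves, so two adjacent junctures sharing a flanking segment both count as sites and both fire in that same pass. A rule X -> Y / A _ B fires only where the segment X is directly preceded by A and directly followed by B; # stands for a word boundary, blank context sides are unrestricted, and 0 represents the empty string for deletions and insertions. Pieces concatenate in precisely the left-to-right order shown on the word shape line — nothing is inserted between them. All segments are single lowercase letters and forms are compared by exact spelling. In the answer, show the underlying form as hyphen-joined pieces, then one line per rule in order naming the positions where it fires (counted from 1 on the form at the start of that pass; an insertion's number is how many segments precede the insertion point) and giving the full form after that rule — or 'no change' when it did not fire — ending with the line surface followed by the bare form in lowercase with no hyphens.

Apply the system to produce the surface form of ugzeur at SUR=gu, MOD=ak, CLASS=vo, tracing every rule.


underlying: vp-ugzeur-e-nu
1. 0 -> a / C _ C: inserts after position(s) 1, 4: vapugazeurenu
surface: vapugazeurenu


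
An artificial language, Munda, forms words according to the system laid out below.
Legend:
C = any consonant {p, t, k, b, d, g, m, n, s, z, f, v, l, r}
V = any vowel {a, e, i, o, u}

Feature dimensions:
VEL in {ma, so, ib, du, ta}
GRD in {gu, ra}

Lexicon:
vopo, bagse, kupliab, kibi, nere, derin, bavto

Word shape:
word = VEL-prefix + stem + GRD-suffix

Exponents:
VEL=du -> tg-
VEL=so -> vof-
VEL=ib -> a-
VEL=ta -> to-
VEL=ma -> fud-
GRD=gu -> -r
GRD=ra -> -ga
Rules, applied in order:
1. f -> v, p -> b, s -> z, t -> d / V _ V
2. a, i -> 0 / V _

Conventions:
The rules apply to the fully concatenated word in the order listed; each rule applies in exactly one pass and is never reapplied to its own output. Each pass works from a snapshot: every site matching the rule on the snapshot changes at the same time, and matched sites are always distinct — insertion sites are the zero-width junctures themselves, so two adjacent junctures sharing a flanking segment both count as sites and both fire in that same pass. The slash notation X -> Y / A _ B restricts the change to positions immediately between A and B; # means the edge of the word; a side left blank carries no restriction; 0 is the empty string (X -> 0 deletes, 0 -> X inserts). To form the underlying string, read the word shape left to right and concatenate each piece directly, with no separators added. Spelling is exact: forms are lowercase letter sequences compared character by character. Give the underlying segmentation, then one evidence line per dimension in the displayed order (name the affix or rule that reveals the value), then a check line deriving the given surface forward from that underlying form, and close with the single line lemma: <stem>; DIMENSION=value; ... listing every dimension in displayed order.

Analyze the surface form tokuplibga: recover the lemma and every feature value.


underlying: to-kupliab-ga
VEL=ta - signalled by the affix to-
GRD=ra - signalled by the affix -ga
check: tokupliabga -> tokupliabga -> tokuplibga
lemma: kupliab; VEL=ta; GRD=ra
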